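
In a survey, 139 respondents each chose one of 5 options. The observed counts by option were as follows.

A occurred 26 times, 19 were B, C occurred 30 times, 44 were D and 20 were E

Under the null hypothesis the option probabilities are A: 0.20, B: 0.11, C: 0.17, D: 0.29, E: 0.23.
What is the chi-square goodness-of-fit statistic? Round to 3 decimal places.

Expected counts E_i = n·p_i: 139×0.20 = 27.8, 139×0.11 = 15.29, 139×0.17 = 23.63, 139×0.29 = 40.31, 139×0.23 = 31.97.
χ² = (26−27.8)²/27.8 + (19−15.29)²/15.29 + (30−23.63)²/23.63 + (44−40.31)²/40.31 + (20−31.97)²/31.97
   = 0.1165 + 0.9002 + 1.7172 + 0.3378 + 4.4817
Sum = 7.553

7.553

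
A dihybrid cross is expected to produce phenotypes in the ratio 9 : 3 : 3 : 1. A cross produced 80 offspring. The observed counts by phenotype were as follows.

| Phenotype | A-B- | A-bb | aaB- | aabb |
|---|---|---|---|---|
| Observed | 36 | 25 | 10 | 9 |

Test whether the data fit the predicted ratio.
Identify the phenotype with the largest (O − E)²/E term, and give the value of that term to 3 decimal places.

Ratio total = 16. Expected counts: 80×9/16 = 45, 80×3/16 = 15, 80×3/16 = 15, 80×1/16 = 5.
A-B-: (36 − 45)²/45 = 81/45 = 1.8000
A-bb: (25 − 15)²/15 = 100/15 = 6.6667
aaB-: (10 − 15)²/15 = 25/15 = 1.6667
aabb: (9 − 5)²/5 = 16/5 = 3.2000
The largest term is for A-bb: 6.667.

A-bb, 6.667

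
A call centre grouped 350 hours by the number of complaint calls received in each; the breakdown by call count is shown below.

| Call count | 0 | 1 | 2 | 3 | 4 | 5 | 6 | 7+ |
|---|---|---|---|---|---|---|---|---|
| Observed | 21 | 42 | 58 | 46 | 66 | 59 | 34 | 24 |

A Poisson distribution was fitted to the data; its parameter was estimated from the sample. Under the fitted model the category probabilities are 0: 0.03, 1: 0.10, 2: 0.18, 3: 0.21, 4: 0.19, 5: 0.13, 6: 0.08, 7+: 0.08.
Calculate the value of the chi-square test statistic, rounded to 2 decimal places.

Expected counts E_i = n·p_i: 350×0.03 = 10.5, 350×0.10 = 35, 350×0.18 = 63, 350×0.21 = 73.5, 350×0.19 = 66.5, 350×0.13 = 45.5, 350×0.08 = 28, 350×0.08 = 28.
cat         O        E   (O−E)²/E
0          21     10.5     10.500
1          42       35      1.400
2          58       63      0.397
3          46     73.5     10.289
4          66     66.5      0.004
5          59     45.5      4.005
6          34       28      1.286
7+         24       28      0.571
Sum = 28.45

28.45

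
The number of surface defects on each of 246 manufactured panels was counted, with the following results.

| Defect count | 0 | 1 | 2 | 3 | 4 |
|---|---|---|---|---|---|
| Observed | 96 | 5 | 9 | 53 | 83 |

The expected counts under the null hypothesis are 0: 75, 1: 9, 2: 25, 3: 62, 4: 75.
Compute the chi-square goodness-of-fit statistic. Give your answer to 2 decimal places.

20.06

χ² = (96−75)²/75 + (5−9)²/9 + (9−25)²/25 + (53−62)²/62 + (83−75)²/75
   = 5.880 + 1.778 + 10.240 + 1.306 + 0.853
Sum = 20.06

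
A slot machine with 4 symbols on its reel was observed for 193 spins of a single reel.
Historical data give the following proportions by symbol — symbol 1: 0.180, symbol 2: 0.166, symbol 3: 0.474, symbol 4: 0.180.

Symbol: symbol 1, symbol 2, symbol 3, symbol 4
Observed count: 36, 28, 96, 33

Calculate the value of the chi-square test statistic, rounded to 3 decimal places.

Expected counts E_i = n·p_i: 193×0.180 = 34.74, 193×0.166 = 32.038, 193×0.474 = 91.482, 193×0.180 = 34.74.
χ² = (36−34.74)²/34.74 + (28−32.038)²/32.038 + (96−91.482)²/91.482 + (33−34.74)²/34.74
   = 0.0457 + 0.5089 + 0.2231 + 0.0872
Sum = 0.865

0.865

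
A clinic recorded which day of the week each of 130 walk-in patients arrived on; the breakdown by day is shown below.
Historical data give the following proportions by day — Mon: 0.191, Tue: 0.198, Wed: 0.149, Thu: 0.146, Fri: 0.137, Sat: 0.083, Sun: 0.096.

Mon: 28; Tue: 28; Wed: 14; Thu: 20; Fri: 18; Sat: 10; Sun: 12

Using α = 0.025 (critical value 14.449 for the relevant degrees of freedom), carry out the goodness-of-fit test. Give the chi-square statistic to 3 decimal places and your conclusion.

Expected counts E_i = n·p_i: 130×0.191 = 24.83, 130×0.198 = 25.74, 130×0.149 = 19.37, 130×0.146 = 18.98, 130×0.137 = 17.81, 130×0.083 = 10.79, 130×0.096 = 12.48.
cat         O        E   (O−E)²/E
Mon        28    24.83     0.4047
Tue        28    25.74     0.1984
Wed        14    19.37     1.4887
Thu        20    18.98     0.0548
Fri        18    17.81     0.0020
Sat        10    10.79     0.0578
Sun        12    12.48     0.0185
Sum = 2.225
df = 6. Since 2.225 < 14.449, we do not reject H₀.

2.225; do not reject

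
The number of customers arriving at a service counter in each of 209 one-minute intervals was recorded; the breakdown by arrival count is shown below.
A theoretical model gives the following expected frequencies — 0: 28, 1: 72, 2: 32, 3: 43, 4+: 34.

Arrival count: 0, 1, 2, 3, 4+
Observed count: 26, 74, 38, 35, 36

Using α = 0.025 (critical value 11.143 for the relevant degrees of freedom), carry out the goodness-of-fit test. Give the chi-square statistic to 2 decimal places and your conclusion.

cat         O        E   (O−E)²/E
0          26       28      0.143
1          74       72      0.056
2          38       32      1.125
3          35       43      1.488
4+         36       34      0.118
Sum = 2.93
df = 4. Since 2.93 < 11.143, we do not reject H₀.

2.93; do not reject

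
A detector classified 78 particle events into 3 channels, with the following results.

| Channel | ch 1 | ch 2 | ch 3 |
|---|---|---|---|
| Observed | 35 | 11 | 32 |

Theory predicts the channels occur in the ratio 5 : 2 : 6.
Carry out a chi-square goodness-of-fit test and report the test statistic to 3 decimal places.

Ratio total = 13. Expected counts: 78×5/13 = 30, 78×2/13 = 12, 78×6/13 = 36.
cat         O        E   (O−E)²/E
ch 1       35       30     0.8333
ch 2       11       12     0.0833
ch 3       32       36     0.4444
Sum = 1.361

1.361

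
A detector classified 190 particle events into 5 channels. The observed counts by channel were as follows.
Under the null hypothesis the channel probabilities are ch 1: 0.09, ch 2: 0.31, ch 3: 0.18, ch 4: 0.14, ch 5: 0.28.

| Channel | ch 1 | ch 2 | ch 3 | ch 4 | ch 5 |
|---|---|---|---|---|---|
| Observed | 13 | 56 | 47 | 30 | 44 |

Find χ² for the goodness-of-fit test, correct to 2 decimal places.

Expected counts E_i = n·p_i: 190×0.09 = 17.1, 190×0.31 = 58.9, 190×0.18 = 34.2, 190×0.14 = 26.6, 190×0.28 = 53.2.
χ² = (13−17.1)²/17.1 + (56−58.9)²/58.9 + (47−34.2)²/34.2 + (30−26.6)²/26.6 + (44−53.2)²/53.2
   = 0.983 + 0.143 + 4.791 + 0.435 + 1.591
Sum = 7.94

7.94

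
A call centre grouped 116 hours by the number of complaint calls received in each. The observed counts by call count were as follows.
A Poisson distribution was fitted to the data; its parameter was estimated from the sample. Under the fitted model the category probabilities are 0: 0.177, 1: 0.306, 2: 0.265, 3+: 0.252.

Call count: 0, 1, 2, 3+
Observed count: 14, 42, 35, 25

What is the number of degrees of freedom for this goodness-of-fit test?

There are k = 4 categories and 1 parameter estimated from the data, so df = 4 − 1 − 1 = 2.

2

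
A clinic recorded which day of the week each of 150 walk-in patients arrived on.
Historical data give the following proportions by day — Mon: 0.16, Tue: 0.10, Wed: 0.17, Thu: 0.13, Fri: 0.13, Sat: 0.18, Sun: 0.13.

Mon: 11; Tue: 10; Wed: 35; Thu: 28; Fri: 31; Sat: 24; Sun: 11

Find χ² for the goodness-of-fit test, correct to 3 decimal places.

26.773

Expected counts E_i = n·p_i: 150×0.16 = 24, 150×0.10 = 15, 150×0.17 = 25.5, 150×0.13 = 19.5, 150×0.13 = 19.5, 150×0.18 = 27, 150×0.13 = 19.5.
Mon: (11 − 24)²/24 = 169/24 = 7.0417
Tue: (10 − 15)²/15 = 25/15 = 1.6667
Wed: (35 − 25.5)²/25.5 = 90.25/25.5 = 3.5392
Thu: (28 − 19.5)²/19.5 = 72.25/19.5 = 3.7051
Fri: (31 − 19.5)²/19.5 = 132.25/19.5 = 6.7821
Sat: (24 − 27)²/27 = 9/27 = 0.3333
Sun: (11 − 19.5)²/19.5 = 72.25/19.5 = 3.7051
Sum = 26.773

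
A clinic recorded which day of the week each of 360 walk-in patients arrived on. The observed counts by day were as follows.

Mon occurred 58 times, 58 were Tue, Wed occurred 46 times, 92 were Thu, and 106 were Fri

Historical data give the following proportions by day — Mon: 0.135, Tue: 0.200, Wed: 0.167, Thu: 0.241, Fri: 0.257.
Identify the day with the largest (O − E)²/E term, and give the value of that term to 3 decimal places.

Expected counts E_i = n·p_i: 360×0.135 = 48.6, 360×0.200 = 72, 360×0.167 = 60.12, 360×0.241 = 86.76, 360×0.257 = 92.52.
cat         O        E   (O−E)²/E
Mon        58     48.6     1.8181
Tue        58       72     2.7222
Wed        46    60.12     3.3163
Thu        92    86.76     0.3165
Fri       106    92.52     1.9640
The largest term is for Wed: 3.316.

Wed, 3.316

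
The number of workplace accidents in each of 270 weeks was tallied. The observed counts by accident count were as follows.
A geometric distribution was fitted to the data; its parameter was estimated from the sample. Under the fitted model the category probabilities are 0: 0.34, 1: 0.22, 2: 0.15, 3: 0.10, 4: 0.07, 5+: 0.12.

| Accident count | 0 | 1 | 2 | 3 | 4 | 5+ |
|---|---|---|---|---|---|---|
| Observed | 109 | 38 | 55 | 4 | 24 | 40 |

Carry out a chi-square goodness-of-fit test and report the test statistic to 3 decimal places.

38.875

Expected counts E_i = n·p_i: 270×0.34 = 91.8, 270×0.22 = 59.4, 270×0.15 = 40.5, 270×0.10 = 27, 270×0.07 = 18.9, 270×0.12 = 32.4.
0: (109 − 91.8)²/91.8 = 295.84/91.8 = 3.2227
1: (38 − 59.4)²/59.4 = 457.96/59.4 = 7.7098
2: (55 − 40.5)²/40.5 = 210.25/40.5 = 5.1914
3: (4 − 27)²/27 = 529/27 = 19.5926
4: (24 − 18.9)²/18.9 = 26.01/18.9 = 1.3762
5+: (40 − 32.4)²/32.4 = 57.76/32.4 = 1.7827
Sum = 38.875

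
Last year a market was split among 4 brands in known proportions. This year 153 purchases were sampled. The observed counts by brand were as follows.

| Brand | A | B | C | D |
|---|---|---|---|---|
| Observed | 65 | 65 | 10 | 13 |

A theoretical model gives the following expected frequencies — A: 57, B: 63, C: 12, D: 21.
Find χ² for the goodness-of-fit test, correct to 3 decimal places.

cat         O        E   (O−E)²/E
A          65       57     1.1228
B          65       63     0.0635
C          10       12     0.3333
D          13       21     3.0476
Sum = 4.567

4.567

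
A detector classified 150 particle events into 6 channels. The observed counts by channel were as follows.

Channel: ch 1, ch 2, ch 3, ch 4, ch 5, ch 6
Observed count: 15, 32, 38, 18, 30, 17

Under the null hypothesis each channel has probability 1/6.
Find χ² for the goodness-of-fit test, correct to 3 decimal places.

Expected count for each of the 6 categories: 150/6 = 25.
cat         O        E   (O−E)²/E
ch 1       15       25     4.0000
ch 2       32       25     1.9600
ch 3       38       25     6.7600
ch 4       18       25     1.9600
ch 5       30       25     1.0000
ch 6       17       25     2.5600
Sum = 18.240

18.240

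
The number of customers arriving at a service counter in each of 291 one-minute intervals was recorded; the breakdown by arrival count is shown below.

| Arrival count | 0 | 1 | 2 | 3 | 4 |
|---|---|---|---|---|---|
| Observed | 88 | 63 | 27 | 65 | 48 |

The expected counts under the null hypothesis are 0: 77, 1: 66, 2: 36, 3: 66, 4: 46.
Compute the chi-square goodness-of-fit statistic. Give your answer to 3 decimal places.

4.060

0: (88 − 77)²/77 = 121/77 = 1.5714
1: (63 − 66)²/66 = 9/66 = 0.1364
2: (27 − 36)²/36 = 81/36 = 2.2500
3: (65 − 66)²/66 = 1/66 = 0.0152
4: (48 − 46)²/46 = 4/46 = 0.0870
Sum = 4.060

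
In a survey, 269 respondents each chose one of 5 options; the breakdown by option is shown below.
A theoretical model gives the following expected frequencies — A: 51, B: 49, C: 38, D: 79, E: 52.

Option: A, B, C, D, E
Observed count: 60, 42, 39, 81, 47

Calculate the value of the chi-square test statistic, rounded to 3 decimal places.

cat         O        E   (O−E)²/E
A          60       51     1.5882
B          42       49     1.0000
C          39       38     0.0263
D          81       79     0.0506
E          47       52     0.4808
Sum = 3.146

3.146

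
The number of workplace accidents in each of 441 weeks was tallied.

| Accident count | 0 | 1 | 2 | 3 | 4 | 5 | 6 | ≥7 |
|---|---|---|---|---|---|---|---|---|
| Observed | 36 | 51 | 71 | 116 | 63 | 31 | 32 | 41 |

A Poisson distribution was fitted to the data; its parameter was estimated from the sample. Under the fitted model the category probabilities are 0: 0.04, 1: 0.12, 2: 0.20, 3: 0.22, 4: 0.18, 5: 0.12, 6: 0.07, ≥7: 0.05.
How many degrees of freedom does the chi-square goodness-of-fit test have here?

There are k = 8 categories and 1 parameter estimated from the data, so df = 8 − 1 − 1 = 6.

6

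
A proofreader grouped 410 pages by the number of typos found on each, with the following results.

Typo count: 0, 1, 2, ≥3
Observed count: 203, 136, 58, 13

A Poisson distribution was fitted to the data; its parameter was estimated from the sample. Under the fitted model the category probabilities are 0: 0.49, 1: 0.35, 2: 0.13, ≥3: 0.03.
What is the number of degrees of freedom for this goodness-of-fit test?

There are k = 4 categories and 1 parameter estimated from the data, so df = 4 − 1 − 1 = 2.

2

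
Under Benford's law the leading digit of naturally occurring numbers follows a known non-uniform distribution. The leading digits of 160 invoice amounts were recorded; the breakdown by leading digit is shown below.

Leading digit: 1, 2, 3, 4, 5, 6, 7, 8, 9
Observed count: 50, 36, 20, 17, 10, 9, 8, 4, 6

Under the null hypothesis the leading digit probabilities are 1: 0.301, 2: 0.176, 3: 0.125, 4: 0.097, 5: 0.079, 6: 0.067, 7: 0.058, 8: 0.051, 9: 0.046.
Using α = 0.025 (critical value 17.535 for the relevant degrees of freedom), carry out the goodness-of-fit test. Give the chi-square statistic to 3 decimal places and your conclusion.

Expected counts E_i = n·p_i: 160×0.301 = 48.16, 160×0.176 = 28.16, 160×0.125 = 20, 160×0.097 = 15.52, 160×0.079 = 12.64, 160×0.067 = 10.72, 160×0.058 = 9.28, 160×0.051 = 8.16, 160×0.046 = 7.36.
1: (50 − 48.16)²/48.16 = 3.3856/48.16 = 0.0703
2: (36 − 28.16)²/28.16 = 61.4656/28.16 = 2.1827
3: (20 − 20)²/20 = 0/20 = 0.0000
4: (17 − 15.52)²/15.52 = 2.1904/15.52 = 0.1411
5: (10 − 12.64)²/12.64 = 6.9696/12.64 = 0.5514
6: (9 − 10.72)²/10.72 = 2.9584/10.72 = 0.2760
7: (8 − 9.28)²/9.28 = 1.6384/9.28 = 0.1766
8: (4 − 8.16)²/8.16 = 17.3056/8.16 = 2.1208
9: (6 − 7.36)²/7.36 = 1.8496/7.36 = 0.2513
Sum = 5.770
df = 8. Since 5.770 < 17.535, we do not reject H₀.

5.770; do not reject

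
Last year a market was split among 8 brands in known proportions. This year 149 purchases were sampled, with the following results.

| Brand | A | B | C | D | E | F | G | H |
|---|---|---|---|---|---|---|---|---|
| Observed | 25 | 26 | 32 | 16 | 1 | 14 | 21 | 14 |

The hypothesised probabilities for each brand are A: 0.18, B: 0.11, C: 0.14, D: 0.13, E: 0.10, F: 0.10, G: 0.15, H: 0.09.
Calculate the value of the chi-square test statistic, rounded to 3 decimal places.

Expected counts E_i = n·p_i: 149×0.18 = 26.82, 149×0.11 = 16.39, 149×0.14 = 20.86, 149×0.13 = 19.37, 149×0.10 = 14.9, 149×0.10 = 14.9, 149×0.15 = 22.35, 149×0.09 = 13.41.
A: (25 − 26.82)²/26.82 = 3.3124/26.82 = 0.1235
B: (26 − 16.39)²/16.39 = 92.3521/16.39 = 5.6347
C: (32 − 20.86)²/20.86 = 124.0996/20.86 = 5.9492
D: (16 − 19.37)²/19.37 = 11.3569/19.37 = 0.5863
E: (1 − 14.9)²/14.9 = 193.21/14.9 = 12.9671
F: (14 − 14.9)²/14.9 = 0.81/14.9 = 0.0544
G: (21 − 22.35)²/22.35 = 1.8225/22.35 = 0.0815
H: (14 − 13.41)²/13.41 = 0.3481/13.41 = 0.0260
Sum = 25.423

25.423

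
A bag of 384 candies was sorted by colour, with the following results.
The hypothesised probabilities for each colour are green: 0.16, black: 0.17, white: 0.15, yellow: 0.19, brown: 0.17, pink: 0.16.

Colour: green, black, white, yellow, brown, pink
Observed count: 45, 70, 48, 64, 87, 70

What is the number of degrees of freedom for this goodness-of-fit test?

There are k = 6 categories and no parameters were estimated from the data, so df = 6 − 1 = 5.

5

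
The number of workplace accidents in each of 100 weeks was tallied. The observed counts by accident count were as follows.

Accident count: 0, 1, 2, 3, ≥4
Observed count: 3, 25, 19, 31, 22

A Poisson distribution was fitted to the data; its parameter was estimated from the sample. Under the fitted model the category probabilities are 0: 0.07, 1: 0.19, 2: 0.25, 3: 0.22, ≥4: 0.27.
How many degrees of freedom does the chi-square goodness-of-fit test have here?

There are k = 5 categories and 1 parameter estimated from the data, so df = 5 − 1 − 1 = 3.

3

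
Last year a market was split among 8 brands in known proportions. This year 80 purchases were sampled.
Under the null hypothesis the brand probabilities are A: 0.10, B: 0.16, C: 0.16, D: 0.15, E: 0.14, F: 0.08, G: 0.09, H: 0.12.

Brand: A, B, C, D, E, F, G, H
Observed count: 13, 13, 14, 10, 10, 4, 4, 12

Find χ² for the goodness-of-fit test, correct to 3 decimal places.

Expected counts E_i = n·p_i: 80×0.10 = 8, 80×0.16 = 12.8, 80×0.16 = 12.8, 80×0.15 = 12, 80×0.14 = 11.2, 80×0.08 = 6.4, 80×0.09 = 7.2, 80×0.12 = 9.6.
χ² = (13−8)²/8 + (13−12.8)²/12.8 + (14−12.8)²/12.8 + (10−12)²/12 + (10−11.2)²/11.2 + (4−6.4)²/6.4 + (4−7.2)²/7.2 + (12−9.6)²/9.6
   = 3.1250 + 0.0031 + 0.1125 + 0.3333 + 0.1286 + 0.9000 + 1.4222 + 0.6000
Sum = 6.625

6.625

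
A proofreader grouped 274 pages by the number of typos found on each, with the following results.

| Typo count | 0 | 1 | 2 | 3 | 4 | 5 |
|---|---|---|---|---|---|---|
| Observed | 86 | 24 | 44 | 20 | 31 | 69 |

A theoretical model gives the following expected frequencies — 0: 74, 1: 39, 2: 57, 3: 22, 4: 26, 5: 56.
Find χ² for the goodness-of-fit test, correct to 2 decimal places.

cat         O        E   (O−E)²/E
0          86       74      1.946
1          24       39      5.769
2          44       57      2.965
3          20       22      0.182
4          31       26      0.962
5          69       56      3.018
Sum = 14.84

14.84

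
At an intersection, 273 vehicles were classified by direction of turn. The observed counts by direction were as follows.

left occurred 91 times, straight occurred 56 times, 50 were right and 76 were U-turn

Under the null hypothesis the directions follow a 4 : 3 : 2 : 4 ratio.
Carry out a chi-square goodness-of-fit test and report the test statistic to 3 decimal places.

3.647

Ratio total = 13. Expected counts: 273×4/13 = 84, 273×3/13 = 63, 273×2/13 = 42, 273×4/13 = 84.
left: (91 − 84)²/84 = 49/84 = 0.5833
straight: (56 − 63)²/63 = 49/63 = 0.7778
right: (50 − 42)²/42 = 64/42 = 1.5238
U-turn: (76 − 84)²/84 = 64/84 = 0.7619
Sum = 3.647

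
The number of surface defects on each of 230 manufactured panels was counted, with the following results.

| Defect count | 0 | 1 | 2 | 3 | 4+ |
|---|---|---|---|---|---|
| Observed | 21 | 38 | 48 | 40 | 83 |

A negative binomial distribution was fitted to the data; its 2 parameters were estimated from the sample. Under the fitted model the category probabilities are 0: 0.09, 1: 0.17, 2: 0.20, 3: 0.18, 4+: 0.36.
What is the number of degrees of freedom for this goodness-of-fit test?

There are k = 5 categories and 2 parameters estimated from the data, so df = 5 − 1 − 2 = 2.

2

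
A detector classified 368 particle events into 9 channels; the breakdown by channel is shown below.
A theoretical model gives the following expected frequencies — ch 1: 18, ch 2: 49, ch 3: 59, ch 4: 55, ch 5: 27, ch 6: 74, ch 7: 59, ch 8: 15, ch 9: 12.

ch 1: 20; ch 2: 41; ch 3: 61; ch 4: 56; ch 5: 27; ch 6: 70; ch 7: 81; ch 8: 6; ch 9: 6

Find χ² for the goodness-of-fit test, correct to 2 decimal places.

18.43

χ² = (20−18)²/18 + (41−49)²/49 + (61−59)²/59 + (56−55)²/55 + (27−27)²/27 + (70−74)²/74 + (81−59)²/59 + (6−15)²/15 + (6−12)²/12
   = 0.222 + 1.306 + 0.068 + 0.018 + 0.000 + 0.216 + 8.203 + 5.400 + 3.000
Sum = 18.43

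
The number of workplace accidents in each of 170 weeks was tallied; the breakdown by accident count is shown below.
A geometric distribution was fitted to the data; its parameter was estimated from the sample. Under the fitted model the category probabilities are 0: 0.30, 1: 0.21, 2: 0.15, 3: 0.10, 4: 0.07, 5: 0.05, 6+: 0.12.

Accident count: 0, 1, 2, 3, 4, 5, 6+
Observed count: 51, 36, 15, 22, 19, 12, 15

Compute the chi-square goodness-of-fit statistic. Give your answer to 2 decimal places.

12.90

Expected counts E_i = n·p_i: 170×0.30 = 51, 170×0.21 = 35.7, 170×0.15 = 25.5, 170×0.10 = 17, 170×0.07 = 11.9, 170×0.05 = 8.5, 170×0.12 = 20.4.
0: (51 − 51)²/51 = 0/51 = 0.000
1: (36 − 35.7)²/35.7 = 0.09/35.7 = 0.003
2: (15 − 25.5)²/25.5 = 110.25/25.5 = 4.324
3: (22 − 17)²/17 = 25/17 = 1.471
4: (19 − 11.9)²/11.9 = 50.41/11.9 = 4.236
5: (12 − 8.5)²/8.5 = 12.25/8.5 = 1.441
6+: (15 − 20.4)²/20.4 = 29.16/20.4 = 1.429
Sum = 12.90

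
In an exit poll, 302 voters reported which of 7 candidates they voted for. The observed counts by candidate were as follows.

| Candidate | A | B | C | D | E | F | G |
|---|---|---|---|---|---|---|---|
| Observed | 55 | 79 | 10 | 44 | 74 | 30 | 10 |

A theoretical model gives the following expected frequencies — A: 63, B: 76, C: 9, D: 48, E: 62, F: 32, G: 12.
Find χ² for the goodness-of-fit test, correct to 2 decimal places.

4.36

cat         O        E   (O−E)²/E
A          55       63      1.016
B          79       76      0.118
C          10        9      0.111
D          44       48      0.333
E          74       62      2.323
F          30       32      0.125
G          10       12      0.333
Sum = 4.36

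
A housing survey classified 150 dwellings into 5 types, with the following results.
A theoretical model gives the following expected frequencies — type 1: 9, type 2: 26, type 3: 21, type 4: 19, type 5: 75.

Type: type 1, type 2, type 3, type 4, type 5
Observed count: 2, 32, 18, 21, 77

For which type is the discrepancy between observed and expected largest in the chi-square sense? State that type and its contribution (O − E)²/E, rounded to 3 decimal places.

type 1, 5.444

χ² = (2−9)²/9 + (32−26)²/26 + (18−21)²/21 + (21−19)²/19 + (77−75)²/75
   = 5.4444 + 1.3846 + 0.4286 + 0.2105 + 0.0533
The largest term is for type 1: 5.444.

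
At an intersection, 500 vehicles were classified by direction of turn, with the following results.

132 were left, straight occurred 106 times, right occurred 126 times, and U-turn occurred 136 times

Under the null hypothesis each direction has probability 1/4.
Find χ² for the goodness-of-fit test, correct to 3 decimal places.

4.256

Expected count for each of the 4 categories: 500/4 = 125.
left: (132 − 125)²/125 = 49/125 = 0.3920
straight: (106 − 125)²/125 = 361/125 = 2.8880
right: (126 − 125)²/125 = 1/125 = 0.0080
U-turn: (136 − 125)²/125 = 121/125 = 0.9680
Sum = 4.256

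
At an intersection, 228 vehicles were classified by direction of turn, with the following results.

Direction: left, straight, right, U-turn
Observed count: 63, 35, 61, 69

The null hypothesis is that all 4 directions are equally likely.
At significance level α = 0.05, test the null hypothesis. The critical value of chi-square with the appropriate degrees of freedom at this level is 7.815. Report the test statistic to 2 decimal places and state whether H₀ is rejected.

Under H₀ each category has probability 1/4, so each expected count is 228/4 = 57.
left: (63 − 57)²/57 = 36/57 = 0.632
straight: (35 − 57)²/57 = 484/57 = 8.491
right: (61 − 57)²/57 = 16/57 = 0.281
U-turn: (69 − 57)²/57 = 144/57 = 2.526
Sum = 11.93
df = 3. Since 11.93 > 7.815, we reject H₀.

11.93; reject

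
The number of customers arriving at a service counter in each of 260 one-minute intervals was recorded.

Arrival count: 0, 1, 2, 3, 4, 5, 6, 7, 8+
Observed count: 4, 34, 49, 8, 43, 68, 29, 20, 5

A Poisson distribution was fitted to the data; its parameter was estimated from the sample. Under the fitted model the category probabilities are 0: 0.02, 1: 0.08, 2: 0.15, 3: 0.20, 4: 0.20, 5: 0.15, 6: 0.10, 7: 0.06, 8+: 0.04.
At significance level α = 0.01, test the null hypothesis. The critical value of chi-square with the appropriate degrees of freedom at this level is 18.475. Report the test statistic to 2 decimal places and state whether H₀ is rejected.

75.96; reject

Expected counts E_i = n·p_i: 260×0.02 = 5.2, 260×0.08 = 20.8, 260×0.15 = 39, 260×0.20 = 52, 260×0.20 = 52, 260×0.15 = 39, 260×0.10 = 26, 260×0.06 = 15.6, 260×0.04 = 10.4.
cat         O        E   (O−E)²/E
0           4      5.2      0.277
1          34     20.8      8.377
2          49       39      2.564
3           8       52     37.231
4          43       52      1.558
5          68       39     21.564
6          29       26      0.346
7          20     15.6      1.241
8+          5     10.4      2.804
Sum = 75.96
df = 7. Since 75.96 > 18.475, we reject H₀.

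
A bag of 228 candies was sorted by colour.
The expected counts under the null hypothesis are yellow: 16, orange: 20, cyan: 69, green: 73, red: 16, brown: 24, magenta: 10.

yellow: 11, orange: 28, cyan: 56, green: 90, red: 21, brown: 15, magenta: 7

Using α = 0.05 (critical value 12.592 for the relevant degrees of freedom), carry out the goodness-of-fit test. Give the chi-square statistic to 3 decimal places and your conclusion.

yellow: (11 − 16)²/16 = 25/16 = 1.5625
orange: (28 − 20)²/20 = 64/20 = 3.2000
cyan: (56 − 69)²/69 = 169/69 = 2.4493
green: (90 − 73)²/73 = 289/73 = 3.9589
red: (21 − 16)²/16 = 25/16 = 1.5625
brown: (15 − 24)²/24 = 81/24 = 3.3750
magenta: (7 − 10)²/10 = 9/10 = 0.9000
Sum = 17.008
df = 6. Since 17.008 > 12.592, we reject H₀.

17.008; reject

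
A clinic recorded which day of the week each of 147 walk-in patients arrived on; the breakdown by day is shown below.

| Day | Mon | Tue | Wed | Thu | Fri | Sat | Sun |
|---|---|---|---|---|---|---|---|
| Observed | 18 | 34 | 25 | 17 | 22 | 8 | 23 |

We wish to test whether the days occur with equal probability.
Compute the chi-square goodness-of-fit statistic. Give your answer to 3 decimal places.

18.286

Under H₀ each category has probability 1/7, so each expected count is 147/7 = 21.
χ² = (18−21)²/21 + (34−21)²/21 + (25−21)²/21 + (17−21)²/21 + (22−21)²/21 + (8−21)²/21 + (23−21)²/21
   = 0.4286 + 8.0476 + 0.7619 + 0.7619 + 0.0476 + 8.0476 + 0.1905
Sum = 18.286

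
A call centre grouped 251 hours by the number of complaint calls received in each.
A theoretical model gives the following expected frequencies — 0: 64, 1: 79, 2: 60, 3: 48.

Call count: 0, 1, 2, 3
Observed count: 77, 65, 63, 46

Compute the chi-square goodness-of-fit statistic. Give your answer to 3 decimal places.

χ² = (77−64)²/64 + (65−79)²/79 + (63−60)²/60 + (46−48)²/48
   = 2.6406 + 2.4810 + 0.1500 + 0.0833
Sum = 5.355

5.355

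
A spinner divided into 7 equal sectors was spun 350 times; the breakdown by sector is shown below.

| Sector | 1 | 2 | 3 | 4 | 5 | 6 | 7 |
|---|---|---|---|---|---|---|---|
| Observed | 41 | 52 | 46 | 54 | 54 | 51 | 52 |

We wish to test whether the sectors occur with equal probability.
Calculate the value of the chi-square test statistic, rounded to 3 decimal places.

Expected count for each of the 7 categories: 350/7 = 50.
1: (41 − 50)²/50 = 81/50 = 1.6200
2: (52 − 50)²/50 = 4/50 = 0.0800
3: (46 − 50)²/50 = 16/50 = 0.3200
4: (54 − 50)²/50 = 16/50 = 0.3200
5: (54 − 50)²/50 = 16/50 = 0.3200
6: (51 − 50)²/50 = 1/50 = 0.0200
7: (52 − 50)²/50 = 4/50 = 0.0800
Sum = 2.760

2.760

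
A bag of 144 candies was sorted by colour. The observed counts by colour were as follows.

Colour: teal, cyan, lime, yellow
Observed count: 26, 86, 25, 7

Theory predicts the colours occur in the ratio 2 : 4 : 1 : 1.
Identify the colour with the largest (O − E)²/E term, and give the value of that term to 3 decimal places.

yellow, 6.722

Ratio total = 8. Expected counts: 144×2/8 = 36, 144×4/8 = 72, 144×1/8 = 18, 144×1/8 = 18.
χ² = (26−36)²/36 + (86−72)²/72 + (25−18)²/18 + (7−18)²/18
   = 2.7778 + 2.7222 + 2.7222 + 6.7222
The largest term is for yellow: 6.722.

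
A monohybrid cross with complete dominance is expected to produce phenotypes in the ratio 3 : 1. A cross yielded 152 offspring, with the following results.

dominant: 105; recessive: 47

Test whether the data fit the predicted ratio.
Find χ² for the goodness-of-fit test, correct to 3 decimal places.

Ratio total = 4. Expected counts: 152×3/4 = 114, 152×1/4 = 38.
cat            O        E   (O−E)²/E
dominant     105      114     0.7105
recessive     47       38     2.1316
Sum = 2.842

2.842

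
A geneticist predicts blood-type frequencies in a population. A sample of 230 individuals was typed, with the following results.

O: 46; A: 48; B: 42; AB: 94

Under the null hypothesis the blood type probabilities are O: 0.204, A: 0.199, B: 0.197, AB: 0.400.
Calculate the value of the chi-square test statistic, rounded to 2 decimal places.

0.41

Expected counts E_i = n·p_i: 230×0.204 = 46.92, 230×0.199 = 45.77, 230×0.197 = 45.31, 230×0.400 = 92.
cat         O        E   (O−E)²/E
O          46    46.92      0.018
A          48    45.77      0.109
B          42    45.31      0.242
AB         94       92      0.043
Sum = 0.41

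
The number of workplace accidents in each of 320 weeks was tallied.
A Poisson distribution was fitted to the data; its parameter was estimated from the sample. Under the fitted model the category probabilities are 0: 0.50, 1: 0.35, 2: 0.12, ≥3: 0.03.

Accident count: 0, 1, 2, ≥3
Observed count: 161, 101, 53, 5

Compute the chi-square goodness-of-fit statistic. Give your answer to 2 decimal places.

8.84

Expected counts E_i = n·p_i: 320×0.50 = 160, 320×0.35 = 112, 320×0.12 = 38.4, 320×0.03 = 9.6.
χ² = (161−160)²/160 + (101−112)²/112 + (53−38.4)²/38.4 + (5−9.6)²/9.6
   = 0.006 + 1.080 + 5.551 + 2.204
Sum = 8.84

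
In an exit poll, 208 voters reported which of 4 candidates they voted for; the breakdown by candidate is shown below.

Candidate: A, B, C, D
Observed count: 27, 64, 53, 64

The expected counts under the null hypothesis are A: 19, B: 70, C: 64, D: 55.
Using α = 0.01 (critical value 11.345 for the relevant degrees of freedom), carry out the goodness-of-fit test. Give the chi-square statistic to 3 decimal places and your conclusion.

cat         O        E   (O−E)²/E
A          27       19     3.3684
B          64       70     0.5143
C          53       64     1.8906
D          64       55     1.4727
Sum = 7.246
df = 3. Since 7.246 < 11.345, we do not reject H₀.

7.246; do not reject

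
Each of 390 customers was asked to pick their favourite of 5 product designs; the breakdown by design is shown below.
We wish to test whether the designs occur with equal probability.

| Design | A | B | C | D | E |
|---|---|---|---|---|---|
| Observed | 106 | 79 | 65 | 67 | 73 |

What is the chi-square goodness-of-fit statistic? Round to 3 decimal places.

Under H₀ each category has probability 1/5, so each expected count is 390/5 = 78.
χ² = (106−78)²/78 + (79−78)²/78 + (65−78)²/78 + (67−78)²/78 + (73−78)²/78
   = 10.0513 + 0.0128 + 2.1667 + 1.5513 + 0.3205
Sum = 14.103

14.103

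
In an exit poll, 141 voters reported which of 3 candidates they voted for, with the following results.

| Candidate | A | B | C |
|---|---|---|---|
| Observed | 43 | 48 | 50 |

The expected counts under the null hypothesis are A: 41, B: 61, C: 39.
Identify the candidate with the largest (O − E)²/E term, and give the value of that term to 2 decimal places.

χ² = (43−41)²/41 + (48−61)²/61 + (50−39)²/39
   = 0.098 + 2.770 + 3.103
The largest term is for C: 3.10.

C, 3.10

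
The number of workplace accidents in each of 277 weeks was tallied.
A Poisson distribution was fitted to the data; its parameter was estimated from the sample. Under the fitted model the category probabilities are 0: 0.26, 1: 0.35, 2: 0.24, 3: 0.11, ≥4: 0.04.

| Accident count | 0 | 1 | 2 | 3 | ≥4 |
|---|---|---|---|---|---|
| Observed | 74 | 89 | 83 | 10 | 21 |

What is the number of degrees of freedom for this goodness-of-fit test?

There are k = 5 categories and 1 parameter estimated from the data, so df = 5 − 1 − 1 = 3.

3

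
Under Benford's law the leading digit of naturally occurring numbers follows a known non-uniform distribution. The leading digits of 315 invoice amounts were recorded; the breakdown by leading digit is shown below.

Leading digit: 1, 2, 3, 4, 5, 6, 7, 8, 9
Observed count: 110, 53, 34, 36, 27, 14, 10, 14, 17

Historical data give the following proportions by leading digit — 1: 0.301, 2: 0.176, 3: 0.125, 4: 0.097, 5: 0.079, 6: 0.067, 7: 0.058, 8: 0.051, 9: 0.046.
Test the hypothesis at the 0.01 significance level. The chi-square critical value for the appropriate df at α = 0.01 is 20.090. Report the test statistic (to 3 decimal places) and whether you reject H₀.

11.259; do not reject

Expected counts E_i = n·p_i: 315×0.301 = 94.815, 315×0.176 = 55.44, 315×0.125 = 39.375, 315×0.097 = 30.555, 315×0.079 = 24.885, 315×0.067 = 21.105, 315×0.058 = 18.27, 315×0.051 = 16.065, 315×0.046 = 14.49.
cat         O        E   (O−E)²/E
1         110   94.815     2.4319
2          53    55.44     0.1074
3          34   39.375     0.7337
4          36   30.555     0.9703
5          27   24.885     0.1798
6          14   21.105     2.3919
7          10    18.27     3.7435
8          14   16.065     0.2654
9          17    14.49     0.4348
Sum = 11.259
df = 8. Since 11.259 < 20.090, we do not reject H₀.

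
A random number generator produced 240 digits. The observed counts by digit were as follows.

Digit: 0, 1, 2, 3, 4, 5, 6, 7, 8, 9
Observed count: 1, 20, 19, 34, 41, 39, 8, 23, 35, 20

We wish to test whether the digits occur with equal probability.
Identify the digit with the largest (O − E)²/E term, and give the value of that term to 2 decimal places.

Expected count for each of the 10 categories: 240/10 = 24.
χ² = (1−24)²/24 + (20−24)²/24 + (19−24)²/24 + (34−24)²/24 + (41−24)²/24 + (39−24)²/24 + (8−24)²/24 + (23−24)²/24 + (35−24)²/24 + (20−24)²/24
   = 22.042 + 0.667 + 1.042 + 4.167 + 12.042 + 9.375 + 10.667 + 0.042 + 5.042 + 0.667
The largest term is for 0: 22.04.

0, 22.04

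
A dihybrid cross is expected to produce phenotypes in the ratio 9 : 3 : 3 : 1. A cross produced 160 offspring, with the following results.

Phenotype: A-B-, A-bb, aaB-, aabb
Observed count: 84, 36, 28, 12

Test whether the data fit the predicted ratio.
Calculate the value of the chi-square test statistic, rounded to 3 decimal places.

2.133

Ratio total = 16. Expected counts: 160×9/16 = 90, 160×3/16 = 30, 160×3/16 = 30, 160×1/16 = 10.
cat         O        E   (O−E)²/E
A-B-       84       90     0.4000
A-bb       36       30     1.2000
aaB-       28       30     0.1333
aabb       12       10     0.4000
Sum = 2.133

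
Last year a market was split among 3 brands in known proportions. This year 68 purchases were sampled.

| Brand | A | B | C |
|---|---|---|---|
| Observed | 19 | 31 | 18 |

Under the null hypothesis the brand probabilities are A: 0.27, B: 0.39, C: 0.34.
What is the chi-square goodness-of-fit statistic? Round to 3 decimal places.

Expected counts E_i = n·p_i: 68×0.27 = 18.36, 68×0.39 = 26.52, 68×0.34 = 23.12.
χ² = (19−18.36)²/18.36 + (31−26.52)²/26.52 + (18−23.12)²/23.12
   = 0.0223 + 0.7568 + 1.1338
Sum = 1.913

1.913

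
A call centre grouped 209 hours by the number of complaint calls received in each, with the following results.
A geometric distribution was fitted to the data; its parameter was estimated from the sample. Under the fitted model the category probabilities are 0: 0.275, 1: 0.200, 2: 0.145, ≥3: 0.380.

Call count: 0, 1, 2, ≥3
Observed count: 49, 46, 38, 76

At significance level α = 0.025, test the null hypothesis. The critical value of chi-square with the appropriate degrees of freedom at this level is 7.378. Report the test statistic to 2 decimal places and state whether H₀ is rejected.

Expected counts E_i = n·p_i: 209×0.275 = 57.475, 209×0.200 = 41.8, 209×0.145 = 30.305, 209×0.380 = 79.42.
χ² = (49−57.475)²/57.475 + (46−41.8)²/41.8 + (38−30.305)²/30.305 + (76−79.42)²/79.42
   = 1.250 + 0.422 + 1.954 + 0.147
Sum = 3.77
df = 2. Since 3.77 < 7.378, we do not reject H₀.

3.77; do not reject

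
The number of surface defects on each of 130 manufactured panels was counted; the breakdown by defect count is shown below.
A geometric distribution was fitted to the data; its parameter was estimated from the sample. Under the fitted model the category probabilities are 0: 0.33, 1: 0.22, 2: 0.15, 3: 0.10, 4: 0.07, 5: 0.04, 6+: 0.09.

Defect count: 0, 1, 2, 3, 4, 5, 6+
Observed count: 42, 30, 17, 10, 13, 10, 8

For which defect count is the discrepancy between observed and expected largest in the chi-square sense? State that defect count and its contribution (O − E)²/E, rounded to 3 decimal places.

5, 4.431

Expected counts E_i = n·p_i: 130×0.33 = 42.9, 130×0.22 = 28.6, 130×0.15 = 19.5, 130×0.10 = 13, 130×0.07 = 9.1, 130×0.04 = 5.2, 130×0.09 = 11.7.
cat         O        E   (O−E)²/E
0          42     42.9     0.0189
1          30     28.6     0.0685
2          17     19.5     0.3205
3          10       13     0.6923
4          13      9.1     1.6714
5          10      5.2     4.4308
6+          8     11.7     1.1701
The largest term is for 5: 4.431.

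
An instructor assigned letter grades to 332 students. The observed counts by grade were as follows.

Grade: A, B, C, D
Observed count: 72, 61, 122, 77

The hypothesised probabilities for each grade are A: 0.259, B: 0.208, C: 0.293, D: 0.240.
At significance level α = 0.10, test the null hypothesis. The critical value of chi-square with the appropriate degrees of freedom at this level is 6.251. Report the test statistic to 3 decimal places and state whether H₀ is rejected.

9.589; reject

Expected counts E_i = n·p_i: 332×0.259 = 85.988, 332×0.208 = 69.056, 332×0.293 = 97.276, 332×0.240 = 79.68.
χ² = (72−85.988)²/85.988 + (61−69.056)²/69.056 + (122−97.276)²/97.276 + (77−79.68)²/79.68
   = 2.2755 + 0.9398 + 6.2839 + 0.0901
Sum = 9.589
df = 3. Since 9.589 > 6.251, we reject H₀.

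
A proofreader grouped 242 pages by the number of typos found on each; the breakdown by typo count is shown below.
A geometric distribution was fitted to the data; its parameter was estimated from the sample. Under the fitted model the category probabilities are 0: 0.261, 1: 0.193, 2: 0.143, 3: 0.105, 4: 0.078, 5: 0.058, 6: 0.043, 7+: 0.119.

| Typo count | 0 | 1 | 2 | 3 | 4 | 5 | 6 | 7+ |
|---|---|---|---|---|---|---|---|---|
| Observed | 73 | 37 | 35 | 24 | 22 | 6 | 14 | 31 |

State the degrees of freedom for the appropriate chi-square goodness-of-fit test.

6

There are k = 8 categories and 1 parameter estimated from the data, so df = 8 − 1 − 1 = 6.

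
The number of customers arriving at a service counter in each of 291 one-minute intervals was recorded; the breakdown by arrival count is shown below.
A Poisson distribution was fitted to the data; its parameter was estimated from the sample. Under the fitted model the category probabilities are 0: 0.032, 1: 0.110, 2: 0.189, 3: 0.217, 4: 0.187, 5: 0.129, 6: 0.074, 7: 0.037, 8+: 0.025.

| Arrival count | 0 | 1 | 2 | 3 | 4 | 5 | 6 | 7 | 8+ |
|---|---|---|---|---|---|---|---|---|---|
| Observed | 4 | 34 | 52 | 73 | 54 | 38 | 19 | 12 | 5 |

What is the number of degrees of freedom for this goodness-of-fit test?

7

There are k = 9 categories and 1 parameter estimated from the data, so df = 9 − 1 − 1 = 7.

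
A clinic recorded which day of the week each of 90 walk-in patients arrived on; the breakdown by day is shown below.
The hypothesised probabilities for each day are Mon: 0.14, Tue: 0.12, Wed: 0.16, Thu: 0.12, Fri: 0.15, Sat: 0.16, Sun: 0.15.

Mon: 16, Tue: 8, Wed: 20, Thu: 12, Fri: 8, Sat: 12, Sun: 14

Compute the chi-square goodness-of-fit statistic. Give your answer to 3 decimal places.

6.614

Expected counts E_i = n·p_i: 90×0.14 = 12.6, 90×0.12 = 10.8, 90×0.16 = 14.4, 90×0.12 = 10.8, 90×0.15 = 13.5, 90×0.16 = 14.4, 90×0.15 = 13.5.
Mon: (16 − 12.6)²/12.6 = 11.56/12.6 = 0.9175
Tue: (8 − 10.8)²/10.8 = 7.84/10.8 = 0.7259
Wed: (20 − 14.4)²/14.4 = 31.36/14.4 = 2.1778
Thu: (12 − 10.8)²/10.8 = 1.44/10.8 = 0.1333
Fri: (8 − 13.5)²/13.5 = 30.25/13.5 = 2.2407
Sat: (12 − 14.4)²/14.4 = 5.76/14.4 = 0.4000
Sun: (14 − 13.5)²/13.5 = 0.25/13.5 = 0.0185
Sum = 6.614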